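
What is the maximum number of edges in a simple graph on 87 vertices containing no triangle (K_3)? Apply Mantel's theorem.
ex(87, K_3) = ⌊87^2/4⌋ = 1892

Mantel (1907): a triangle-free graph on n vertices has at most ⌊n^2/4⌋ edges, with equality for the complete bipartite graph K_{⌊n/2⌋, ⌈n/2⌉}. For n = 87: ⌊87^2/4⌋ = ⌊7569/4⌋ = 1892. The extremal graph is K_{43, 44}, which has 43·44 = 1892 edges.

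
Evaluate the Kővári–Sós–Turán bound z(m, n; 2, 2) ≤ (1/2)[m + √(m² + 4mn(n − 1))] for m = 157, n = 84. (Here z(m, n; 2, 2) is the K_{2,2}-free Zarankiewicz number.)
z(157, 84; 2, 2) ≤ (1/2)[157 + √(157² + 4·157·84·83)] = (1/2)[157 + √4403065] = 1127.6741

Kővári–Sós–Turán: let r_1, ..., r_157 be the row sums and z = Σ r_i the total number of 1s. Each pair of columns can share at most one row with both entries 1 (else a 2×2 all-ones block appears), so Σ_i C(r_i, 2) ≤ C(84, 2) = 3486. By convexity Σ_i C(r_i, 2) ≥ 157·C(z/157, 2) = z(z − 157)/(2·157), giving z² − 157z − 157·84·83 ≤ 0 and hence z ≤ (1/2)[157 + √(24649 + 4·1094604)] = (1/2)[157 + √4403065] ≈ (1/2)(157 + 2098.3482) = 1127.6741.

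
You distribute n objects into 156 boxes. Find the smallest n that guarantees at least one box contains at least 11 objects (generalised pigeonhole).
n = (11 − 1)·156 + 1 = 1561

By the generalised pigeonhole principle, to guarantee some box contains ≥ r objects we need more than (r − 1) · k objects total. Threshold: n = (r − 1) · k + 1. With r = 11 and k = 156: n = 10 · 156 + 1 = 1560 + 1 = 1561. For n = 1560 = 10 · 156, we can put exactly 10 objects in every box, avoiding 11 in any single one — so 1561 is tight.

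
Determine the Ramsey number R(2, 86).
R(2, 86) = 86

R(2, k) = k for all k ≥ 2: in a 2-colouring of K_k, either some edge is red (a red K_2) or all edges are blue (a blue K_k). And K_{85} coloured all-blue has no blue K_86, so R(2, 86) > 85. Hence R(2, 86) = 86.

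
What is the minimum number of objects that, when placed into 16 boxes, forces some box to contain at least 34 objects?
n = (34 − 1)·16 + 1 = 529

By the generalised pigeonhole principle, to guarantee some box contains ≥ r objects we need more than (r − 1) · k objects total. Threshold: n = (r − 1) · k + 1. With r = 34 and k = 16: n = 33 · 16 + 1 = 528 + 1 = 529. For n = 528 = 33 · 16, we can put exactly 33 objects in every box, avoiding 34 in any single one — so 529 is tight.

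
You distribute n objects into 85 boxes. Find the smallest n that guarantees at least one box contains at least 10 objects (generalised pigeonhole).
n = (10 − 1)·85 + 1 = 766

By the generalised pigeonhole principle, to guarantee some box contains ≥ r objects we need more than (r − 1) · k objects total. Threshold: n = (r − 1) · k + 1. With r = 10 and k = 85: n = 9 · 85 + 1 = 765 + 1 = 766. For n = 765 = 9 · 85, we can put exactly 9 objects in every box, avoiding 10 in any single one — so 766 is tight.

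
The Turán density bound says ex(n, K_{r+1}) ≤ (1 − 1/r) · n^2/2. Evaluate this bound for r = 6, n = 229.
Turán density bound = (5/6) · 229^2/2 = 262205/12 ≈ 21850.4167

Turán's theorem: ex(n, K_{r+1}) is achieved by the complete r-partite Turán graph T(n, r) with parts as balanced as possible, and is at most (1 − 1/r) · n^2/2. For r = 6, n = 229: the density bound is (5/6) · 52441/2 = 262205/12 ≈ 21850.4167. The integer-valued extremum is e(T(229, 6)) = 21850, which is strictly less than the density bound 262205/12 since 6 ∤ 229 (the parts of T(229, 6) cannot all be equal).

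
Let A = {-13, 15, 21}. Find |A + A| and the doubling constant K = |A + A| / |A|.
K = |A + A| / |A| = 6/3 = 2

Enumerate A + A = {a + b : a, b ∈ A}. With |A| = 3, there are |A|^2 = 9 ordered sum pairs; collecting distinct values, A + A = {-26, 2, 8, 30, 36, 42}, so |A + A| = 6. Thus K = 6/3 = 2. For comparison, the minimum possible |A + A| over all 3-element sets is 2·3 − 1 = 5 (so min K = 5/3), attained only by arithmetic progressions.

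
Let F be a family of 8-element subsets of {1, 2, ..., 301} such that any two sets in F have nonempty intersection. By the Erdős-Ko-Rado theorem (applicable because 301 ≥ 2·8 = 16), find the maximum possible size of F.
max |F| = C(300, 7) = 40438559561400

The Erdős-Ko-Rado theorem states: for n ≥ 2k, an intersecting family of k-subsets of an n-element set has size at most C(n − 1, k − 1), with equality for 'star' families {A ⊆ [n] : |A| = k, i ∈ A} (fix an element i). For n = 301, k = 8: C(300, 7) = 40438559561400.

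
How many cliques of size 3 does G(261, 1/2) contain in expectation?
E[# K_3] = C(261, 3) · (1/2)^C(3, 2) = 2929290 / 2^3 = 1464645/4 = 366161.25

For each 3-subset S of vertices (there are C(261, 3) = 2929290 such S), let X_S = 1 if S induces a K_3 (all C(3, 2) = 3 edges present). Then P(X_S = 1) = (1/2)^3 = 1/8. By linearity of expectation, E[# K_3] = C(261, 3) · (1/2)^3 = 2929290 / 8 = 1464645/4 = 366161.25.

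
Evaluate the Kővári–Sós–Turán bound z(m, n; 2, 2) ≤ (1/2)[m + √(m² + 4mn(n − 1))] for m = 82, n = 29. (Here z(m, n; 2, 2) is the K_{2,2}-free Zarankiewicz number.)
z(82, 29; 2, 2) ≤ (1/2)[82 + √(82² + 4·82·29·28)] = (1/2)[82 + √273060] = 302.2757

Kővári–Sós–Turán: let r_1, ..., r_82 be the row sums and z = Σ r_i the total number of 1s. Each pair of columns can share at most one row with both entries 1 (else a 2×2 all-ones block appears), so Σ_i C(r_i, 2) ≤ C(29, 2) = 406. By convexity Σ_i C(r_i, 2) ≥ 82·C(z/82, 2) = z(z − 82)/(2·82), giving z² − 82z − 82·29·28 ≤ 0 and hence z ≤ (1/2)[82 + √(6724 + 4·66584)] = (1/2)[82 + √273060] ≈ (1/2)(82 + 522.5514) = 302.2757.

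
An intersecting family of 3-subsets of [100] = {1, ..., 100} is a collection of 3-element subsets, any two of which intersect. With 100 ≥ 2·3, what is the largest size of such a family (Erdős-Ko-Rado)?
max |F| = C(99, 2) = 4851

The Erdős-Ko-Rado theorem states: for n ≥ 2k, an intersecting family of k-subsets of an n-element set has size at most C(n − 1, k − 1), with equality for 'star' families {A ⊆ [n] : |A| = k, i ∈ A} (fix an element i). For n = 100, k = 3: C(99, 2) = 4851.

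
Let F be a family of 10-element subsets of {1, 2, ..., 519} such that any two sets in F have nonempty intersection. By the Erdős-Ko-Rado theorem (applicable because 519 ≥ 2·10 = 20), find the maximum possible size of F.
max |F| = C(518, 9) = 6900105356374581120

Erdős-Ko-Rado (1961): when n ≥ 2k, max |F| = C(n−1, k−1). The bound is attained by the star {A : i ∈ A} for any fixed i ∈ [n]. Here C(519−1, 10−1) = C(518, 9) = 6900105356374581120.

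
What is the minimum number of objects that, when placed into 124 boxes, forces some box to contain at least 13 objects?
n = (13 − 1)·124 + 1 = 1489

By the generalised pigeonhole principle, to guarantee some box contains ≥ r objects we need more than (r − 1) · k objects total. Threshold: n = (r − 1) · k + 1. With r = 13 and k = 124: n = 12 · 124 + 1 = 1488 + 1 = 1489. For n = 1488 = 12 · 124, we can put exactly 12 objects in every box, avoiding 13 in any single one — so 1489 is tight.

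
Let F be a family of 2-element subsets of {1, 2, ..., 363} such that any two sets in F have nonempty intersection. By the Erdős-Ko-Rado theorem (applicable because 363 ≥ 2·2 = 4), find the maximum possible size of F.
max |F| = C(362, 1) = 362

Erdős-Ko-Rado (1961): when n ≥ 2k, max |F| = C(n−1, k−1). The bound is attained by the star {A : i ∈ A} for any fixed i ∈ [n]. Here C(363−1, 2−1) = C(362, 1) = 362.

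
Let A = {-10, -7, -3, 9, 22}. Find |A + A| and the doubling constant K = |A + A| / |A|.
K = |A + A| / |A| = 15/5 = 3

Enumerate A + A = {a + b : a, b ∈ A}. With |A| = 5, there are |A|^2 = 25 ordered sum pairs; collecting distinct values, A + A = {-20, -17, -14, -13, -10, -6, -1, 2, 6, 12, 15, 18, 19, 31, 44}, so |A + A| = 15. Thus K = 15/5 = 3. For comparison, the minimum possible |A + A| over all 5-element sets is 2·5 − 1 = 9 (so min K = 9/5), attained only by arithmetic progressions.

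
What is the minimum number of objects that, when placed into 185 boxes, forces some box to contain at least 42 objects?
n = (42 − 1)·185 + 1 = 7586

By the generalised pigeonhole principle, to guarantee some box contains ≥ r objects we need more than (r − 1) · k objects total. Threshold: n = (r − 1) · k + 1. With r = 42 and k = 185: n = 41 · 185 + 1 = 7585 + 1 = 7586. For n = 7585 = 41 · 185, we can put exactly 41 objects in every box, avoiding 42 in any single one — so 7586 is tight.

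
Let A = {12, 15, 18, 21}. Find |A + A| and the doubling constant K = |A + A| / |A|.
K = |A + A| / |A| = 7/4

Enumerate A + A = {a + b : a, b ∈ A}. With |A| = 4, there are |A|^2 = 16 ordered sum pairs; collecting distinct values, A + A = {24, 27, 30, 33, 36, 39, 42}, so |A + A| = 7. Thus K = 7/4. Here |A + A| = 2|A| − 1 = 7, the minimum possible — so K = 7/4 is minimal, which holds iff A is an arithmetic progression.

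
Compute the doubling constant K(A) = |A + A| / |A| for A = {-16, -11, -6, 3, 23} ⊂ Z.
K = |A + A| / |A| = 14/5

Enumerate A + A = {a + b : a, b ∈ A}. With |A| = 5, there are |A|^2 = 25 ordered sum pairs; collecting distinct values, A + A = {-32, -27, -22, -17, -13, -12, -8, -3, 6, 7, 12, 17, 26, 46}, so |A + A| = 14. Thus K = 14/5. For comparison, the minimum possible |A + A| over all 5-element sets is 2·5 − 1 = 9 (so min K = 9/5), attained only by arithmetic progressions.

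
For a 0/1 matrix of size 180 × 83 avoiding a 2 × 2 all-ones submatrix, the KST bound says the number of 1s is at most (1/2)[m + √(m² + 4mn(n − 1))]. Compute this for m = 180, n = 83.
z(180, 83; 2, 2) ≤ (1/2)[180 + √(180² + 4·180·83·82)] = (1/2)[180 + √4932720] = 1200.4864

Kővári–Sós–Turán: let r_1, ..., r_180 be the row sums and z = Σ r_i the total number of 1s. Each pair of columns can share at most one row with both entries 1 (else a 2×2 all-ones block appears), so Σ_i C(r_i, 2) ≤ C(83, 2) = 3403. By convexity Σ_i C(r_i, 2) ≥ 180·C(z/180, 2) = z(z − 180)/(2·180), giving z² − 180z − 180·83·82 ≤ 0 and hence z ≤ (1/2)[180 + √(32400 + 4·1225080)] = (1/2)[180 + √4932720] ≈ (1/2)(180 + 2220.9728) = 1200.4864.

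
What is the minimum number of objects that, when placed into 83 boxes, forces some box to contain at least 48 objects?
n = (48 − 1)·83 + 1 = 3902

By the generalised pigeonhole principle, to guarantee some box contains ≥ r objects we need more than (r − 1) · k objects total. Threshold: n = (r − 1) · k + 1. With r = 48 and k = 83: n = 47 · 83 + 1 = 3901 + 1 = 3902. For n = 3901 = 47 · 83, we can put exactly 47 objects in every box, avoiding 48 in any single one — so 3902 is tight.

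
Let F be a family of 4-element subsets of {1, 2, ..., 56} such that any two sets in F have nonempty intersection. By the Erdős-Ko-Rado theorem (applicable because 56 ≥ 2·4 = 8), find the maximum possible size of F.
max |F| = C(55, 3) = 26235

Erdős-Ko-Rado (1961): when n ≥ 2k, max |F| = C(n−1, k−1). The bound is attained by the star {A : i ∈ A} for any fixed i ∈ [n]. Here C(56−1, 4−1) = C(55, 3) = 26235.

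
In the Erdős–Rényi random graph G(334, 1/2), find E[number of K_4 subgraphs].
E[# K_4] = C(334, 4) · (1/2)^C(4, 2) = 509267001 / 2^6 = 7957296.890625

For each 4-subset S of vertices (there are C(334, 4) = 509267001 such S), let X_S = 1 if S induces a K_4 (all C(4, 2) = 6 edges present). Then P(X_S = 1) = (1/2)^6 = 1/64. By linearity of expectation, E[# K_4] = C(334, 4) · (1/2)^6 = 509267001 / 64 = 7957296.890625.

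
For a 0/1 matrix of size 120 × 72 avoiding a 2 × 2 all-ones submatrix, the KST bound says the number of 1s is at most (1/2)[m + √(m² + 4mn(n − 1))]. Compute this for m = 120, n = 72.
z(120, 72; 2, 2) ≤ (1/2)[120 + √(120² + 4·120·72·71)] = (1/2)[120 + √2468160] = 845.5189

Kővári–Sós–Turán: let r_1, ..., r_120 be the row sums and z = Σ r_i the total number of 1s. Each pair of columns can share at most one row with both entries 1 (else a 2×2 all-ones block appears), so Σ_i C(r_i, 2) ≤ C(72, 2) = 2556. By convexity Σ_i C(r_i, 2) ≥ 120·C(z/120, 2) = z(z − 120)/(2·120), giving z² − 120z − 120·72·71 ≤ 0 and hence z ≤ (1/2)[120 + √(14400 + 4·613440)] = (1/2)[120 + √2468160] ≈ (1/2)(120 + 1571.0379) = 845.5189.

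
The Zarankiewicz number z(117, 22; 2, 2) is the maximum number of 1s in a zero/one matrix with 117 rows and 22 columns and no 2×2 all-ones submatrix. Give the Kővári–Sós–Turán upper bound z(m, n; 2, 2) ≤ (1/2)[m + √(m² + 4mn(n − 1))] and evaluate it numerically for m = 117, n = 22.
z(117, 22; 2, 2) ≤ (1/2)[117 + √(117² + 4·117·22·21)] = (1/2)[117 + √229905] = 298.242

Kővári–Sós–Turán: let r_1, ..., r_117 be the row sums and z = Σ r_i the total number of 1s. Each pair of columns can share at most one row with both entries 1 (else a 2×2 all-ones block appears), so Σ_i C(r_i, 2) ≤ C(22, 2) = 231. By convexity Σ_i C(r_i, 2) ≥ 117·C(z/117, 2) = z(z − 117)/(2·117), giving z² − 117z − 117·22·21 ≤ 0 and hence z ≤ (1/2)[117 + √(13689 + 4·54054)] = (1/2)[117 + √229905] ≈ (1/2)(117 + 479.4841) = 298.242.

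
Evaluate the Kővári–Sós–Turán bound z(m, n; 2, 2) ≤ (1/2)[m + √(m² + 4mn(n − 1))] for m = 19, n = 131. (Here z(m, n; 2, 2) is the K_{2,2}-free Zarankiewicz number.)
z(19, 131; 2, 2) ≤ (1/2)[19 + √(19² + 4·19·131·130)] = (1/2)[19 + √1294641] = 578.4115

Kővári–Sós–Turán: let r_1, ..., r_19 be the row sums and z = Σ r_i the total number of 1s. Each pair of columns can share at most one row with both entries 1 (else a 2×2 all-ones block appears), so Σ_i C(r_i, 2) ≤ C(131, 2) = 8515. By convexity Σ_i C(r_i, 2) ≥ 19·C(z/19, 2) = z(z − 19)/(2·19), giving z² − 19z − 19·131·130 ≤ 0 and hence z ≤ (1/2)[19 + √(361 + 4·323570)] = (1/2)[19 + √1294641] ≈ (1/2)(19 + 1137.8229) = 578.4115.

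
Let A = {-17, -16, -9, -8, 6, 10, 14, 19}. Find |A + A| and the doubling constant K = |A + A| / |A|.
K = |A + A| / |A| = 31/8

Enumerate A + A = {a + b : a, b ∈ A}. With |A| = 8, there are |A|^2 = 64 ordered sum pairs; collecting distinct values, A + A = {-34, -33, -32, -26, -25, -24, -18, -17, -16, -11, -10, -7, -6, -3, -2, 1, 2, 3, 5, 6, 10, 11, 12, 16, 20, 24, 25, 28, 29, 33, 38}, so |A + A| = 31. Thus K = 31/8. For comparison, the minimum possible |A + A| over all 8-element sets is 2·8 − 1 = 15 (so min K = 15/8), attained only by arithmetic progressions.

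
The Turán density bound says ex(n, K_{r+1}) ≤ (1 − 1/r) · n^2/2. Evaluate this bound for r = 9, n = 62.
Turán density bound = (8/9) · 62^2/2 = 15376/9 ≈ 1708.4444

Turán's theorem: ex(n, K_{r+1}) is achieved by the complete r-partite Turán graph T(n, r) with parts as balanced as possible, and is at most (1 − 1/r) · n^2/2. For r = 9, n = 62: the density bound is (8/9) · 3844/2 = 15376/9 ≈ 1708.4444. The integer-valued extremum is e(T(62, 9)) = 1708, which is strictly less than the density bound 15376/9 since 9 ∤ 62 (the parts of T(62, 9) cannot all be equal).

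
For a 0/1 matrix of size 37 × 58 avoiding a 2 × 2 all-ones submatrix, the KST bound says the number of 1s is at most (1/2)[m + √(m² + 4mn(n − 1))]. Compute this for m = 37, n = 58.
z(37, 58; 2, 2) ≤ (1/2)[37 + √(37² + 4·37·58·57)] = (1/2)[37 + √490657] = 368.7346

Kővári–Sós–Turán: let r_1, ..., r_37 be the row sums and z = Σ r_i the total number of 1s. Each pair of columns can share at most one row with both entries 1 (else a 2×2 all-ones block appears), so Σ_i C(r_i, 2) ≤ C(58, 2) = 1653. By convexity Σ_i C(r_i, 2) ≥ 37·C(z/37, 2) = z(z − 37)/(2·37), giving z² − 37z − 37·58·57 ≤ 0 and hence z ≤ (1/2)[37 + √(1369 + 4·122322)] = (1/2)[37 + √490657] ≈ (1/2)(37 + 700.4691) = 368.7346.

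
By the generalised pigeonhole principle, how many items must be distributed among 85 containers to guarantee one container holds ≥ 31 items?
n = (31 − 1)·85 + 1 = 2551

By the generalised pigeonhole principle, to guarantee some box contains ≥ r objects we need more than (r − 1) · k objects total. Threshold: n = (r − 1) · k + 1. With r = 31 and k = 85: n = 30 · 85 + 1 = 2550 + 1 = 2551. For n = 2550 = 30 · 85, we can put exactly 30 objects in every box, avoiding 31 in any single one — so 2551 is tight.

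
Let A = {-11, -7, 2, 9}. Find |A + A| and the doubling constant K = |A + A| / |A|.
K = |A + A| / |A| = 10/4 = 5/2

Enumerate A + A = {a + b : a, b ∈ A}. With |A| = 4, there are |A|^2 = 16 ordered sum pairs; collecting distinct values, A + A = {-22, -18, -14, -9, -5, -2, 2, 4, 11, 18}, so |A + A| = 10. Thus K = 10/4 = 5/2. For comparison, the minimum possible |A + A| over all 4-element sets is 2·4 − 1 = 7 (so min K = 7/4), attained only by arithmetic progressions.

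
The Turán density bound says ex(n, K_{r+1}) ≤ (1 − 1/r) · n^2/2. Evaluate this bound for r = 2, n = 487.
Turán density bound = (1/2) · 487^2/2 = 237169/4 ≈ 59292.25

Turán's theorem: ex(n, K_{r+1}) is achieved by the complete r-partite Turán graph T(n, r) with parts as balanced as possible, and is at most (1 − 1/r) · n^2/2. For r = 2, n = 487: the density bound is (1/2) · 237169/2 = 237169/4 ≈ 59292.25. The integer-valued extremum is e(T(487, 2)) = 59292, which is strictly less than the density bound 237169/4 since 2 ∤ 487 (the parts of T(487, 2) cannot all be equal).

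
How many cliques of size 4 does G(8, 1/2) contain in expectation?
E[# K_4] = C(8, 4) · (1/2)^C(4, 2) = 70 / 2^6 = 35/32 = 1.09375

For each 4-subset S of vertices (there are C(8, 4) = 70 such S), let X_S = 1 if S induces a K_4 (all C(4, 2) = 6 edges present). Then P(X_S = 1) = (1/2)^6 = 1/64. By linearity of expectation, E[# K_4] = C(8, 4) · (1/2)^6 = 70 / 64 = 35/32 = 1.09375.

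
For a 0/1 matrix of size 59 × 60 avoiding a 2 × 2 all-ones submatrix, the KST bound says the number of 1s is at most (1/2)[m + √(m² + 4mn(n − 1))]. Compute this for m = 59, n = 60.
z(59, 60; 2, 2) ≤ (1/2)[59 + √(59² + 4·59·60·59)] = (1/2)[59 + √838921] = 487.4632

Kővári–Sós–Turán: let r_1, ..., r_59 be the row sums and z = Σ r_i the total number of 1s. Each pair of columns can share at most one row with both entries 1 (else a 2×2 all-ones block appears), so Σ_i C(r_i, 2) ≤ C(60, 2) = 1770. By convexity Σ_i C(r_i, 2) ≥ 59·C(z/59, 2) = z(z − 59)/(2·59), giving z² − 59z − 59·60·59 ≤ 0 and hence z ≤ (1/2)[59 + √(3481 + 4·208860)] = (1/2)[59 + √838921] ≈ (1/2)(59 + 915.9263) = 487.4632.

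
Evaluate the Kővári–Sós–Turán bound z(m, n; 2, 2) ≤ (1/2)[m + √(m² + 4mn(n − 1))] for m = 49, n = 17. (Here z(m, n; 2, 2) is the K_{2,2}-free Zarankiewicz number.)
z(49, 17; 2, 2) ≤ (1/2)[49 + √(49² + 4·49·17·16)] = (1/2)[49 + √55713] = 142.518

Kővári–Sós–Turán: let r_1, ..., r_49 be the row sums and z = Σ r_i the total number of 1s. Each pair of columns can share at most one row with both entries 1 (else a 2×2 all-ones block appears), so Σ_i C(r_i, 2) ≤ C(17, 2) = 136. By convexity Σ_i C(r_i, 2) ≥ 49·C(z/49, 2) = z(z − 49)/(2·49), giving z² − 49z − 49·17·16 ≤ 0 and hence z ≤ (1/2)[49 + √(2401 + 4·13328)] = (1/2)[49 + √55713] ≈ (1/2)(49 + 236.036) = 142.518.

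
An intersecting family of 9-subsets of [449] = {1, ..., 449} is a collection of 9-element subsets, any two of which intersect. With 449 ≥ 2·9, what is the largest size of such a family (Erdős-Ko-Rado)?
max |F| = C(448, 8) = 37792658098455624

Erdős-Ko-Rado (1961): when n ≥ 2k, max |F| = C(n−1, k−1). The bound is attained by the star {A : i ∈ A} for any fixed i ∈ [n]. Here C(449−1, 9−1) = C(448, 8) = 37792658098455624.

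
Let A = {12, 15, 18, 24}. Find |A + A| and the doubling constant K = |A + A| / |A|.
K = |A + A| / |A| = 8/4 = 2

Enumerate A + A = {a + b : a, b ∈ A}. With |A| = 4, there are |A|^2 = 16 ordered sum pairs; collecting distinct values, A + A = {24, 27, 30, 33, 36, 39, 42, 48}, so |A + A| = 8. Thus K = 8/4 = 2. For comparison, the minimum possible |A + A| over all 4-element sets is 2·4 − 1 = 7 (so min K = 7/4), attained only by arithmetic progressions.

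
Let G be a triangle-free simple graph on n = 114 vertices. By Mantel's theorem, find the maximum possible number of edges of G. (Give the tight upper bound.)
ex(114, K_3) = ⌊114^2/4⌋ = 3249

Mantel (1907): a triangle-free graph on n vertices has at most ⌊n^2/4⌋ edges, with equality for the complete bipartite graph K_{⌊n/2⌋, ⌈n/2⌉}. For n = 114: ⌊114^2/4⌋ = ⌊12996/4⌋ = 3249. The extremal graph is K_{57, 57}, which has 57·57 = 3249 edges.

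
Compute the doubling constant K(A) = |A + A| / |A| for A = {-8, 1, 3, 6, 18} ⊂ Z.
K = |A + A| / |A| = 15/5 = 3

Enumerate A + A = {a + b : a, b ∈ A}. With |A| = 5, there are |A|^2 = 25 ordered sum pairs; collecting distinct values, A + A = {-16, -7, -5, -2, 2, 4, 6, 7, 9, 10, 12, 19, 21, 24, 36}, so |A + A| = 15. Thus K = 15/5 = 3. For comparison, the minimum possible |A + A| over all 5-element sets is 2·5 − 1 = 9 (so min K = 9/5), attained only by arithmetic progressions.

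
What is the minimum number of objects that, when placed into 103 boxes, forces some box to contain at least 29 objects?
n = (29 − 1)·103 + 1 = 2885

By the generalised pigeonhole principle, to guarantee some box contains ≥ r objects we need more than (r − 1) · k objects total. Threshold: n = (r − 1) · k + 1. With r = 29 and k = 103: n = 28 · 103 + 1 = 2884 + 1 = 2885. For n = 2884 = 28 · 103, we can put exactly 28 objects in every box, avoiding 29 in any single one — so 2885 is tight.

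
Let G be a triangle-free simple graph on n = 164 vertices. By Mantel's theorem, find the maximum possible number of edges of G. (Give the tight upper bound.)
ex(164, K_3) = ⌊164^2/4⌋ = 6724

Mantel (1907): a triangle-free graph on n vertices has at most ⌊n^2/4⌋ edges, with equality for the complete bipartite graph K_{⌊n/2⌋, ⌈n/2⌉}. For n = 164: ⌊164^2/4⌋ = ⌊26896/4⌋ = 6724. The extremal graph is K_{82, 82}, which has 82·82 = 6724 edges.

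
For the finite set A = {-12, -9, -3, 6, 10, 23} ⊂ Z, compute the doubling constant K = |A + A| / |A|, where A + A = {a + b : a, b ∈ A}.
K = |A + A| / |A| = 19/6

Enumerate A + A = {a + b : a, b ∈ A}. With |A| = 6, there are |A|^2 = 36 ordered sum pairs; collecting distinct values, A + A = {-24, -21, -18, -15, -12, -6, -3, -2, 1, 3, 7, 11, 12, 14, 16, 20, 29, 33, 46}, so |A + A| = 19. Thus K = 19/6. For comparison, the minimum possible |A + A| over all 6-element sets is 2·6 − 1 = 11 (so min K = 11/6), attained only by arithmetic progressions.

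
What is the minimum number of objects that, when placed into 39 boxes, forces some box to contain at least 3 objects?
n = (3 − 1)·39 + 1 = 79

By the generalised pigeonhole principle, to guarantee some box contains ≥ r objects we need more than (r − 1) · k objects total. Threshold: n = (r − 1) · k + 1. With r = 3 and k = 39: n = 2 · 39 + 1 = 78 + 1 = 79. For n = 78 = 2 · 39, we can put exactly 2 objects in every box, avoiding 3 in any single one — so 79 is tight.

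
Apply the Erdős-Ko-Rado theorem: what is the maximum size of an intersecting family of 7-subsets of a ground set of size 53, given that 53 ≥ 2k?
max |F| = C(52, 6) = 20358520

The Erdős-Ko-Rado theorem states: for n ≥ 2k, an intersecting family of k-subsets of an n-element set has size at most C(n − 1, k − 1), with equality for 'star' families {A ⊆ [n] : |A| = k, i ∈ A} (fix an element i). For n = 53, k = 7: C(52, 6) = 20358520.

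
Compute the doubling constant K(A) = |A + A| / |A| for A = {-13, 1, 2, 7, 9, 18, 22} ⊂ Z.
K = |A + A| / |A| = 27/7

Enumerate A + A = {a + b : a, b ∈ A}. With |A| = 7, there are |A|^2 = 49 ordered sum pairs; collecting distinct values, A + A = {-26, -12, -11, -6, -4, 2, 3, 4, 5, 8, 9, 10, 11, 14, 16, 18, 19, 20, 23, 24, 25, 27, 29, 31, 36, 40, 44}, so |A + A| = 27. Thus K = 27/7. For comparison, the minimum possible |A + A| over all 7-element sets is 2·7 − 1 = 13 (so min K = 13/7), attained only by arithmetic progressions.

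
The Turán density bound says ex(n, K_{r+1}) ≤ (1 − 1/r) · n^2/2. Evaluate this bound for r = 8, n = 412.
Turán density bound = (7/8) · 412^2/2 = 74263

Turán's theorem: ex(n, K_{r+1}) is achieved by the complete r-partite Turán graph T(n, r) with parts as balanced as possible, and is at most (1 − 1/r) · n^2/2. For r = 8, n = 412: the density bound is (7/8) · 169744/2 = 74263. The integer-valued extremum is e(T(412, 8)) = 74262, which is strictly less than the density bound 74263 since 8 ∤ 412 (the parts of T(412, 8) cannot all be equal).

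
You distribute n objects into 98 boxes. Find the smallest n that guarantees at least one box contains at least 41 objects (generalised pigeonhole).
n = (41 − 1)·98 + 1 = 3921

By the generalised pigeonhole principle, to guarantee some box contains ≥ r objects we need more than (r − 1) · k objects total. Threshold: n = (r − 1) · k + 1. With r = 41 and k = 98: n = 40 · 98 + 1 = 3920 + 1 = 3921. For n = 3920 = 40 · 98, we can put exactly 40 objects in every box, avoiding 41 in any single one — so 3921 is tight.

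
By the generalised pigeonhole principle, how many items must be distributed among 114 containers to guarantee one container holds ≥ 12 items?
n = (12 − 1)·114 + 1 = 1255

By the generalised pigeonhole principle, to guarantee some box contains ≥ r objects we need more than (r − 1) · k objects total. Threshold: n = (r − 1) · k + 1. With r = 12 and k = 114: n = 11 · 114 + 1 = 1254 + 1 = 1255. For n = 1254 = 11 · 114, we can put exactly 11 objects in every box, avoiding 12 in any single one — so 1255 is tight.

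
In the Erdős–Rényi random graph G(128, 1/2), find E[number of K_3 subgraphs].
E[# K_3] = C(128, 3) · (1/2)^C(3, 2) = 341376 / 2^3 = 42672

For each 3-subset S of vertices (there are C(128, 3) = 341376 such S), let X_S = 1 if S induces a K_3 (all C(3, 2) = 3 edges present). Then P(X_S = 1) = (1/2)^3 = 1/8. By linearity of expectation, E[# K_3] = C(128, 3) · (1/2)^3 = 341376 / 8 = 42672.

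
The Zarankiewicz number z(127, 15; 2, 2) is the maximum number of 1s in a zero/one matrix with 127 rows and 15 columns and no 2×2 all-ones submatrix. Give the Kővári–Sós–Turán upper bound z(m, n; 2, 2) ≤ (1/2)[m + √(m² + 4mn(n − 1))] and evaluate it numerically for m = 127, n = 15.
z(127, 15; 2, 2) ≤ (1/2)[127 + √(127² + 4·127·15·14)] = (1/2)[127 + √122809] = 238.7206

Kővári–Sós–Turán: let r_1, ..., r_127 be the row sums and z = Σ r_i the total number of 1s. Each pair of columns can share at most one row with both entries 1 (else a 2×2 all-ones block appears), so Σ_i C(r_i, 2) ≤ C(15, 2) = 105. By convexity Σ_i C(r_i, 2) ≥ 127·C(z/127, 2) = z(z − 127)/(2·127), giving z² − 127z − 127·15·14 ≤ 0 and hence z ≤ (1/2)[127 + √(16129 + 4·26670)] = (1/2)[127 + √122809] ≈ (1/2)(127 + 350.4412) = 238.7206.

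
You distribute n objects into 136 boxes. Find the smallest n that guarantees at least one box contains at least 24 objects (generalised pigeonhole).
n = (24 − 1)·136 + 1 = 3129

By the generalised pigeonhole principle, to guarantee some box contains ≥ r objects we need more than (r − 1) · k objects total. Threshold: n = (r − 1) · k + 1. With r = 24 and k = 136: n = 23 · 136 + 1 = 3128 + 1 = 3129. For n = 3128 = 23 · 136, we can put exactly 23 objects in every box, avoiding 24 in any single one — so 3129 is tight.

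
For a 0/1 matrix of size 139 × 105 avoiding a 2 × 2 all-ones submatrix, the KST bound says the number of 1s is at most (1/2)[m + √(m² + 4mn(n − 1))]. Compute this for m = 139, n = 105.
z(139, 105; 2, 2) ≤ (1/2)[139 + √(139² + 4·139·105·104)] = (1/2)[139 + √6090841] = 1303.4815

Kővári–Sós–Turán: let r_1, ..., r_139 be the row sums and z = Σ r_i the total number of 1s. Each pair of columns can share at most one row with both entries 1 (else a 2×2 all-ones block appears), so Σ_i C(r_i, 2) ≤ C(105, 2) = 5460. By convexity Σ_i C(r_i, 2) ≥ 139·C(z/139, 2) = z(z − 139)/(2·139), giving z² − 139z − 139·105·104 ≤ 0 and hence z ≤ (1/2)[139 + √(19321 + 4·1517880)] = (1/2)[139 + √6090841] ≈ (1/2)(139 + 2467.9629) = 1303.4815.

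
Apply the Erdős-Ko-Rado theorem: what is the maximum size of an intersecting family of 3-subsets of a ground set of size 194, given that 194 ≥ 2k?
max |F| = C(193, 2) = 18528

Erdős-Ko-Rado (1961): when n ≥ 2k, max |F| = C(n−1, k−1). The bound is attained by the star {A : i ∈ A} for any fixed i ∈ [n]. Here C(194−1, 3−1) = C(193, 2) = 18528.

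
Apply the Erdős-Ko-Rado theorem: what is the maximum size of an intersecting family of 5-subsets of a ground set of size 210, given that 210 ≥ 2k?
max |F| = C(209, 4) = 77238876

Erdős-Ko-Rado (1961): when n ≥ 2k, max |F| = C(n−1, k−1). The bound is attained by the star {A : i ∈ A} for any fixed i ∈ [n]. Here C(210−1, 5−1) = C(209, 4) = 77238876.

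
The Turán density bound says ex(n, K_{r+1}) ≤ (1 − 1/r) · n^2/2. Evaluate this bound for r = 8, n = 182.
Turán density bound = (7/8) · 182^2/2 = 57967/4 ≈ 14491.75

Turán's theorem: ex(n, K_{r+1}) is achieved by the complete r-partite Turán graph T(n, r) with parts as balanced as possible, and is at most (1 − 1/r) · n^2/2. For r = 8, n = 182: the density bound is (7/8) · 33124/2 = 57967/4 ≈ 14491.75. The integer-valued extremum is e(T(182, 8)) = 14491, which is strictly less than the density bound 57967/4 since 8 ∤ 182 (the parts of T(182, 8) cannot all be equal).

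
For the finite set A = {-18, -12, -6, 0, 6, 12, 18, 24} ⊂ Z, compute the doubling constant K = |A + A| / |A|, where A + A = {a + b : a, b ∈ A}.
K = |A + A| / |A| = 15/8

Enumerate A + A = {a + b : a, b ∈ A}. With |A| = 8, there are |A|^2 = 64 ordered sum pairs; collecting distinct values, A + A = {-36, -30, -24, -18, -12, -6, 0, 6, 12, 18, 24, 30, 36, 42, 48}, so |A + A| = 15. Thus K = 15/8. Here |A + A| = 2|A| − 1 = 15, the minimum possible — so K = 15/8 is minimal, which holds iff A is an arithmetic progression.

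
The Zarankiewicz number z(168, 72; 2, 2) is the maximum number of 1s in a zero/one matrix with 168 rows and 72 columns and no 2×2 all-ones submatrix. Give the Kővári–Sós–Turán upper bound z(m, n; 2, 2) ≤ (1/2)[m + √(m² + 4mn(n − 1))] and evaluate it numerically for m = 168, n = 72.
z(168, 72; 2, 2) ≤ (1/2)[168 + √(168² + 4·168·72·71)] = (1/2)[168 + √3463488] = 1014.5224

Kővári–Sós–Turán: let r_1, ..., r_168 be the row sums and z = Σ r_i the total number of 1s. Each pair of columns can share at most one row with both entries 1 (else a 2×2 all-ones block appears), so Σ_i C(r_i, 2) ≤ C(72, 2) = 2556. By convexity Σ_i C(r_i, 2) ≥ 168·C(z/168, 2) = z(z − 168)/(2·168), giving z² − 168z − 168·72·71 ≤ 0 and hence z ≤ (1/2)[168 + √(28224 + 4·858816)] = (1/2)[168 + √3463488] ≈ (1/2)(168 + 1861.0449) = 1014.5224.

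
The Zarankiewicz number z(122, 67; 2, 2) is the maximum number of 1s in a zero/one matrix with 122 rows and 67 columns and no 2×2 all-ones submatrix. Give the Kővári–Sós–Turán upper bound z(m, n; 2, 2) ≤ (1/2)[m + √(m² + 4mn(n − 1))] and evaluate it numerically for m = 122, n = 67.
z(122, 67; 2, 2) ≤ (1/2)[122 + √(122² + 4·122·67·66)] = (1/2)[122 + √2172820] = 798.0244

Kővári–Sós–Turán: let r_1, ..., r_122 be the row sums and z = Σ r_i the total number of 1s. Each pair of columns can share at most one row with both entries 1 (else a 2×2 all-ones block appears), so Σ_i C(r_i, 2) ≤ C(67, 2) = 2211. By convexity Σ_i C(r_i, 2) ≥ 122·C(z/122, 2) = z(z − 122)/(2·122), giving z² − 122z − 122·67·66 ≤ 0 and hence z ≤ (1/2)[122 + √(14884 + 4·539484)] = (1/2)[122 + √2172820] ≈ (1/2)(122 + 1474.0488) = 798.0244.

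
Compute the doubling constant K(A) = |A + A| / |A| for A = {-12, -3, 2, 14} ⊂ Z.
K = |A + A| / |A| = 10/4 = 5/2

Enumerate A + A = {a + b : a, b ∈ A}. With |A| = 4, there are |A|^2 = 16 ordered sum pairs; collecting distinct values, A + A = {-24, -15, -10, -6, -1, 2, 4, 11, 16, 28}, so |A + A| = 10. Thus K = 10/4 = 5/2. For comparison, the minimum possible |A + A| over all 4-element sets is 2·4 − 1 = 7 (so min K = 7/4), attained only by arithmetic progressions.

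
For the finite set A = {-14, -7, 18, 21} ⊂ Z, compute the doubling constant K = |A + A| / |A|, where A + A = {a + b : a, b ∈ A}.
K = |A + A| / |A| = 10/4 = 5/2

Enumerate A + A = {a + b : a, b ∈ A}. With |A| = 4, there are |A|^2 = 16 ordered sum pairs; collecting distinct values, A + A = {-28, -21, -14, 4, 7, 11, 14, 36, 39, 42}, so |A + A| = 10. Thus K = 10/4 = 5/2. For comparison, the minimum possible |A + A| over all 4-element sets is 2·4 − 1 = 7 (so min K = 7/4), attained only by arithmetic progressions.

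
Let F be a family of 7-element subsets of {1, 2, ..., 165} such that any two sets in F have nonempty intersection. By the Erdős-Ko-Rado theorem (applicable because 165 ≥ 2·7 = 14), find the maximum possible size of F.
max |F| = C(164, 6) = 24635248848

Erdős-Ko-Rado (1961): when n ≥ 2k, max |F| = C(n−1, k−1). The bound is attained by the star {A : i ∈ A} for any fixed i ∈ [n]. Here C(165−1, 7−1) = C(164, 6) = 24635248848.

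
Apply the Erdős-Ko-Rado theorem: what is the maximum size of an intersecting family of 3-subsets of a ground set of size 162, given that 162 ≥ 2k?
max |F| = C(161, 2) = 12880

Erdős-Ko-Rado (1961): when n ≥ 2k, max |F| = C(n−1, k−1). The bound is attained by the star {A : i ∈ A} for any fixed i ∈ [n]. Here C(162−1, 3−1) = C(161, 2) = 12880.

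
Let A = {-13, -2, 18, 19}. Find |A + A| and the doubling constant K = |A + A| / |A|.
K = |A + A| / |A| = 10/4 = 5/2

Enumerate A + A = {a + b : a, b ∈ A}. With |A| = 4, there are |A|^2 = 16 ordered sum pairs; collecting distinct values, A + A = {-26, -15, -4, 5, 6, 16, 17, 36, 37, 38}, so |A + A| = 10. Thus K = 10/4 = 5/2. For comparison, the minimum possible |A + A| over all 4-element sets is 2·4 − 1 = 7 (so min K = 7/4), attained only by arithmetic progressions.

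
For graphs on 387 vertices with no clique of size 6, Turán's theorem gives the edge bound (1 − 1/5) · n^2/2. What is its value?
Turán density bound = (4/5) · 387^2/2 = 299538/5 ≈ 59907.6

Turán's theorem: ex(n, K_{r+1}) is achieved by the complete r-partite Turán graph T(n, r) with parts as balanced as possible, and is at most (1 − 1/r) · n^2/2. For r = 5, n = 387: the density bound is (4/5) · 149769/2 = 299538/5 ≈ 59907.6. The integer-valued extremum is e(T(387, 5)) = 59907, which is strictly less than the density bound 299538/5 since 5 ∤ 387 (the parts of T(387, 5) cannot all be equal).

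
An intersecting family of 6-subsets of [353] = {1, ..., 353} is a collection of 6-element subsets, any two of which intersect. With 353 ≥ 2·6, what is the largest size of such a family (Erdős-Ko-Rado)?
max |F| = C(352, 5) = 43766442720

Erdős-Ko-Rado (1961): when n ≥ 2k, max |F| = C(n−1, k−1). The bound is attained by the star {A : i ∈ A} for any fixed i ∈ [n]. Here C(353−1, 6−1) = C(352, 5) = 43766442720.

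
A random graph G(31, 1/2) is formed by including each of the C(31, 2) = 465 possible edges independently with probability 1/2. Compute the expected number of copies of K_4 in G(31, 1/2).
E[# K_4] = C(31, 4) · (1/2)^C(4, 2) = 31465 / 2^6 = 491.640625

For each 4-subset S of vertices (there are C(31, 4) = 31465 such S), let X_S = 1 if S induces a K_4 (all C(4, 2) = 6 edges present). Then P(X_S = 1) = (1/2)^6 = 1/64. By linearity of expectation, E[# K_4] = C(31, 4) · (1/2)^6 = 31465 / 64 = 491.640625.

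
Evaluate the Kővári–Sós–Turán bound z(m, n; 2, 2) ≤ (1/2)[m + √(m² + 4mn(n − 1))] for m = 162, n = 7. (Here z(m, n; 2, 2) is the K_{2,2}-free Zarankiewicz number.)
z(162, 7; 2, 2) ≤ (1/2)[162 + √(162² + 4·162·7·6)] = (1/2)[162 + √53460] = 196.6071

Kővári–Sós–Turán: let r_1, ..., r_162 be the row sums and z = Σ r_i the total number of 1s. Each pair of columns can share at most one row with both entries 1 (else a 2×2 all-ones block appears), so Σ_i C(r_i, 2) ≤ C(7, 2) = 21. By convexity Σ_i C(r_i, 2) ≥ 162·C(z/162, 2) = z(z − 162)/(2·162), giving z² − 162z − 162·7·6 ≤ 0 and hence z ≤ (1/2)[162 + √(26244 + 4·6804)] = (1/2)[162 + √53460] ≈ (1/2)(162 + 231.2142) = 196.6071.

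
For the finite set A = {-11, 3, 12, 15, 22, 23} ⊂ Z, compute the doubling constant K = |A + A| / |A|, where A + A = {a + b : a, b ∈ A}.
K = |A + A| / |A| = 21/6 = 7/2

Enumerate A + A = {a + b : a, b ∈ A}. With |A| = 6, there are |A|^2 = 36 ordered sum pairs; collecting distinct values, A + A = {-22, -8, 1, 4, 6, 11, 12, 15, 18, 24, 25, 26, 27, 30, 34, 35, 37, 38, 44, 45, 46}, so |A + A| = 21. Thus K = 21/6 = 7/2. For comparison, the minimum possible |A + A| over all 6-element sets is 2·6 − 1 = 11 (so min K = 11/6), attained only by arithmetic progressions.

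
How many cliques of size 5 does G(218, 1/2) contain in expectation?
E[# K_5] = C(218, 5) · (1/2)^C(5, 2) = 3917788308 / 2^10 = 979447077/256 ≈ 3825965.144531

For each 5-subset S of vertices (there are C(218, 5) = 3917788308 such S), let X_S = 1 if S induces a K_5 (all C(5, 2) = 10 edges present). Then P(X_S = 1) = (1/2)^10 = 1/1024. By linearity of expectation, E[# K_5] = C(218, 5) · (1/2)^10 = 3917788308 / 1024 = 979447077/256 ≈ 3825965.144531.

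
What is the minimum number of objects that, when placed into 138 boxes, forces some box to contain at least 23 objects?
n = (23 − 1)·138 + 1 = 3037

By the generalised pigeonhole principle, to guarantee some box contains ≥ r objects we need more than (r − 1) · k objects total. Threshold: n = (r − 1) · k + 1. With r = 23 and k = 138: n = 22 · 138 + 1 = 3036 + 1 = 3037. For n = 3036 = 22 · 138, we can put exactly 22 objects in every box, avoiding 23 in any single one — so 3037 is tight.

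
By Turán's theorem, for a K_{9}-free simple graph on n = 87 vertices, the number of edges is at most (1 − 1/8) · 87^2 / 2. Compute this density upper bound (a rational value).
Turán density bound = (7/8) · 87^2/2 = 52983/16 ≈ 3311.4375

Turán's theorem: ex(n, K_{r+1}) is achieved by the complete r-partite Turán graph T(n, r) with parts as balanced as possible, and is at most (1 − 1/r) · n^2/2. For r = 8, n = 87: the density bound is (7/8) · 7569/2 = 52983/16 ≈ 3311.4375. The integer-valued extremum is e(T(87, 8)) = 3311, which is strictly less than the density bound 52983/16 since 8 ∤ 87 (the parts of T(87, 8) cannot all be equal).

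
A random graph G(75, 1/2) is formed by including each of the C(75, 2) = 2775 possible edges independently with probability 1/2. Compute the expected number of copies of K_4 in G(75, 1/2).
E[# K_4] = C(75, 4) · (1/2)^C(4, 2) = 1215450 / 2^6 = 607725/32 = 18991.40625

For each 4-subset S of vertices (there are C(75, 4) = 1215450 such S), let X_S = 1 if S induces a K_4 (all C(4, 2) = 6 edges present). Then P(X_S = 1) = (1/2)^6 = 1/64. By linearity of expectation, E[# K_4] = C(75, 4) · (1/2)^6 = 1215450 / 64 = 607725/32 = 18991.40625.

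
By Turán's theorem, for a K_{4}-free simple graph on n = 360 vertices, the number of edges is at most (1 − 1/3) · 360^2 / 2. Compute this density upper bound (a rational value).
Turán density bound = (2/3) · 360^2/2 = 43200

Turán's theorem: ex(n, K_{r+1}) is achieved by the complete r-partite Turán graph T(n, r) with parts as balanced as possible, and is at most (1 − 1/r) · n^2/2. For r = 3, n = 360: the density bound is (2/3) · 129600/2 = 43200. Since 3 ∣ 360, the Turán graph T(360, 3) has parts of equal size 120, and its edge count e(T(360, 3)) = 43200 attains the density bound exactly.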